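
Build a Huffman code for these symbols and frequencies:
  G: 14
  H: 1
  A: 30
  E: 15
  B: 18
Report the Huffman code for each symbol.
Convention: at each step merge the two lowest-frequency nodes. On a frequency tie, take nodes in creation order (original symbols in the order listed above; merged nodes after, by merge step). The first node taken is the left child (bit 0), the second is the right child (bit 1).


Huffman tree construction:
Step 1: Merge H(1) + G(14) = 15
Step 2: Merge E(15) + (H+G)(15) = 30
Step 3: Merge B(18) + A(30) = 48
Step 4: Merge (E+(H+G))(30) + (B+A)(48) = 78
Read each symbol's code off the tree from the root (left child = 0, right child = 1).

Codes:
  G: 011 (length 3)
  H: 010 (length 3)
  A: 11 (length 2)
  E: 00 (length 2)
  B: 10 (length 2)
Average code length: 171/78 = 2.1923 bits/symbol


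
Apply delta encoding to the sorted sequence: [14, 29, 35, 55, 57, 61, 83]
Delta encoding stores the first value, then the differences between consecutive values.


First value: 14
Deltas:
  29 - 14 = 15
  35 - 29 = 6
  55 - 35 = 20
  57 - 55 = 2
  61 - 57 = 4
  83 - 61 = 22


Delta encoded: [14, 15, 6, 20, 2, 4, 22]


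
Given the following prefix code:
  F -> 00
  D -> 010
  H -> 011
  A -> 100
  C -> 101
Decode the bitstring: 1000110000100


Decoding step by step:
Bits 100 -> A
Bits 011 -> H
Bits 00 -> F
Bits 00 -> F
Bits 100 -> A


Decoded message: AHFFA


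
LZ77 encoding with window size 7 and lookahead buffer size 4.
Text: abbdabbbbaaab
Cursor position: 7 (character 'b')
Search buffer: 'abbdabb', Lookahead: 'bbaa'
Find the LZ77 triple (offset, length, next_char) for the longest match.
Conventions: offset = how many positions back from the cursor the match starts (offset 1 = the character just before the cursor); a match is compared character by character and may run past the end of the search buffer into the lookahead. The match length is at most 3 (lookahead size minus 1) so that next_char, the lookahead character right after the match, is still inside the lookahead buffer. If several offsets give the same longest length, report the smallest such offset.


Try each offset into the search buffer:
  offset=1 (pos 6, char 'b'): match length 2
  offset=2 (pos 5, char 'b'): match length 2
  offset=3 (pos 4, char 'a'): match length 0
  offset=4 (pos 3, char 'd'): match length 0
  offset=5 (pos 2, char 'b'): match length 1
  offset=6 (pos 1, char 'b'): match length 2
  offset=7 (pos 0, char 'a'): match length 0
Longest match has length 2, found at offsets 1, 2, 6; take the smallest, offset 1.
next_char = character at position 7 + 2 = 9 -> 'a'

Best match: offset=1, length=2 (matching 'bb' starting at position 6)
LZ77 triple: (1, 2, 'a')


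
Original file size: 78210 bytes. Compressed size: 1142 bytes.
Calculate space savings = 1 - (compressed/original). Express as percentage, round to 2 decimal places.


ratio = compressed/original = 1142/78210 = 0.014602
savings = 1 - ratio = 1 - 0.014602 = 0.985398
as a percentage: 0.985398 * 100 = 98.54%

Space savings = 1 - 1142/78210 = 98.54%


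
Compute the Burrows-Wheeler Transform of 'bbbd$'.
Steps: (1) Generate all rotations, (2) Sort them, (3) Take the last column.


Rotations (sorted):
  0: $bbbd -> last char: d
  1: bbbd$ -> last char: $
  2: bbd$b -> last char: b
  3: bd$bb -> last char: b
  4: d$bbb -> last char: b


BWT = d$bbb


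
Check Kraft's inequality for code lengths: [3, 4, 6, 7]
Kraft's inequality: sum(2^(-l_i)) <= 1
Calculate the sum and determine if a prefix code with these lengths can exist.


Sum = 2^(-3) + 2^(-4) + 2^(-6) + 2^(-7)
    = 0.125 + 0.0625 + 0.015625 + 0.0078125
    = 27/128 = 0.2109375
Since 0.2109375 <= 1, Kraft's inequality IS satisfied.
A prefix code with these lengths CAN exist.

Kraft sum = 0.2109375. Satisfied.


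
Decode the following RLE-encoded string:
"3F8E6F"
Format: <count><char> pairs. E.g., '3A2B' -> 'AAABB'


Expanding each <count><char> pair:
  3F -> 'FFF'
  8E -> 'EEEEEEEE'
  6F -> 'FFFFFF'

Decoded = FFFEEEEEEEEFFFFFF


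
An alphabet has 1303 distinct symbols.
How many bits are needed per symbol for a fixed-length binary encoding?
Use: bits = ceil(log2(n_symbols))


log2(1303) = 10.3476
Bracket: 2^10 = 1024 < 1303 <= 2^11 = 2048
So ceil(log2(1303)) = 11

bits = ceil(log2(1303)) = ceil(10.3476) = 11 bits


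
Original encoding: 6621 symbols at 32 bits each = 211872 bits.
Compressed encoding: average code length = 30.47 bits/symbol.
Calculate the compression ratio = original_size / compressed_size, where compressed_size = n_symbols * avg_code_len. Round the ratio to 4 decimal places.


original_size = n_symbols * orig_bits = 6621 * 32 = 211872 bits
compressed_size = n_symbols * avg_code_len = 6621 * 30.47 = 201741.87 bits
ratio = original_size / compressed_size = 211872 / 201741.87 = 1.0502

Compression ratio = 1.0502


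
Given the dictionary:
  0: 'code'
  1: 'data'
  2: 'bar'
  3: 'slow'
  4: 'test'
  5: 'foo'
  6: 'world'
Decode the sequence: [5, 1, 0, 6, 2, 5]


Look up each index in the dictionary:
  5 -> 'foo'
  1 -> 'data'
  0 -> 'code'
  6 -> 'world'
  2 -> 'bar'
  5 -> 'foo'

Decoded: "foo data code world bar foo"


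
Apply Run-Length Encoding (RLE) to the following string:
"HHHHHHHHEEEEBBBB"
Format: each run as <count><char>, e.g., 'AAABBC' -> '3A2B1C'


Scanning runs left to right:
  i=0: run of 'H' x 8 -> '8H'
  i=8: run of 'E' x 4 -> '4E'
  i=12: run of 'B' x 4 -> '4B'

RLE = 8H4E4B


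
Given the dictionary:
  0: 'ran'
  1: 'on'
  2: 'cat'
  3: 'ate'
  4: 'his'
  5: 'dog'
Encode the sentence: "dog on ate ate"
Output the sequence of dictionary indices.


Look up each word in the dictionary:
  'dog' -> 5
  'on' -> 1
  'ate' -> 3
  'ate' -> 3

Encoded: [5, 1, 3, 3]


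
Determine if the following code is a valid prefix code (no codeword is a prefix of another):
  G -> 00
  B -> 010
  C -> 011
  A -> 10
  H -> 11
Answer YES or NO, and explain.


Checking each pair (does one codeword prefix another?):
  G='00' vs B='010': no prefix
  G='00' vs C='011': no prefix
  G='00' vs A='10': no prefix
  G='00' vs H='11': no prefix
  B='010' vs G='00': no prefix
  B='010' vs C='011': no prefix
  B='010' vs A='10': no prefix
  B='010' vs H='11': no prefix
  C='011' vs G='00': no prefix
  C='011' vs B='010': no prefix
  C='011' vs A='10': no prefix
  C='011' vs H='11': no prefix
  A='10' vs G='00': no prefix
  A='10' vs B='010': no prefix
  A='10' vs C='011': no prefix
  A='10' vs H='11': no prefix
  H='11' vs G='00': no prefix
  H='11' vs B='010': no prefix
  H='11' vs C='011': no prefix
  H='11' vs A='10': no prefix
No violation found over all pairs.

YES -- this is a valid prefix code. No codeword is a prefix of any other codeword.


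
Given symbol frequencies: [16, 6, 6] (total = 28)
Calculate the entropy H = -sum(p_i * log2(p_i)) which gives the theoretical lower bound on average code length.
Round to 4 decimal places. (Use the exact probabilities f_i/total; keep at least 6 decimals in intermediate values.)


Per-symbol terms -p_i * log2(p_i) with p_i = f_i/28:
  p = 16/28 = 0.571429: log2(p) = -0.807355, -p*log2(p) = 0.461346
  p = 6/28 = 0.214286: log2(p) = -2.222392, -p*log2(p) = 0.476227
  p = 6/28 = 0.214286: log2(p) = -2.222392, -p*log2(p) = 0.476227
H = 0.461346 + 0.476227 + 0.476227 = 1.413800

H = 1.4138 bits/symbol


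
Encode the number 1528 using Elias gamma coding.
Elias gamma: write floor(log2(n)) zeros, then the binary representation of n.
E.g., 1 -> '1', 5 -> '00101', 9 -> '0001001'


num_bits = floor(log2(1528)) + 1 = 11
leading_zeros = num_bits - 1 = 10
binary(1528) = 10111111000

Elias gamma(1528) = '0000000000' + '10111111000' = 000000000010111111000 (21 bits)


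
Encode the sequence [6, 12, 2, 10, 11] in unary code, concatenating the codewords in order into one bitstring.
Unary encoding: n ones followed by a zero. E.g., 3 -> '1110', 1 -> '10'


Encode each number as n ones followed by a terminating 0:
  6 -> 1111110 (7 bits)
  12 -> 1111111111110 (13 bits)
  2 -> 110 (3 bits)
  10 -> 11111111110 (11 bits)
  11 -> 111111111110 (12 bits)
Total length = 7 + 13 + 3 + 11 + 12 = 46 bits.

Unary([6, 12, 2, 10, 11]) = 1111110111111111111011011111111110111111111110 (46 bits)


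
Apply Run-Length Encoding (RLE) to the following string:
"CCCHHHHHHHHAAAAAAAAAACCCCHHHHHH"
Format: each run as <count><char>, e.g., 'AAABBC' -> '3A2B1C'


Scanning runs left to right:
  i=0: run of 'C' x 3 -> '3C'
  i=3: run of 'H' x 8 -> '8H'
  i=11: run of 'A' x 10 -> '10A'
  i=21: run of 'C' x 4 -> '4C'
  i=25: run of 'H' x 6 -> '6H'

RLE = 3C8H10A4C6H


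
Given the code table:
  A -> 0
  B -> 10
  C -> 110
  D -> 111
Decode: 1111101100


Decoding:
111 -> D
110 -> C
110 -> C
0 -> A


Result: DCCA


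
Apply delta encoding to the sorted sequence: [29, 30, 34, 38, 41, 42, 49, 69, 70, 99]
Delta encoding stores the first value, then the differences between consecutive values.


First value: 29
Deltas:
  30 - 29 = 1
  34 - 30 = 4
  38 - 34 = 4
  41 - 38 = 3
  42 - 41 = 1
  49 - 42 = 7
  69 - 49 = 20
  70 - 69 = 1
  99 - 70 = 29


Delta encoded: [29, 1, 4, 4, 3, 1, 7, 20, 1, 29]


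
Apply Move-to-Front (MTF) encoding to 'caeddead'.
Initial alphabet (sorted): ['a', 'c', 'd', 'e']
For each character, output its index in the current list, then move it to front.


MTF encoding:
'c': index 1 in ['a', 'c', 'd', 'e'] -> ['c', 'a', 'd', 'e']
'a': index 1 in ['c', 'a', 'd', 'e'] -> ['a', 'c', 'd', 'e']
'e': index 3 in ['a', 'c', 'd', 'e'] -> ['e', 'a', 'c', 'd']
'd': index 3 in ['e', 'a', 'c', 'd'] -> ['d', 'e', 'a', 'c']
'd': index 0 in ['d', 'e', 'a', 'c'] -> ['d', 'e', 'a', 'c']
'e': index 1 in ['d', 'e', 'a', 'c'] -> ['e', 'd', 'a', 'c']
'a': index 2 in ['e', 'd', 'a', 'c'] -> ['a', 'e', 'd', 'c']
'd': index 2 in ['a', 'e', 'd', 'c'] -> ['d', 'a', 'e', 'c']


Output: [1, 1, 3, 3, 0, 1, 2, 2]


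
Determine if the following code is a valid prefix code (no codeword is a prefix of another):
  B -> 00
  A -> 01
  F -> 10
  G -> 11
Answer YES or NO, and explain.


Checking each pair (does one codeword prefix another?):
  B='00' vs A='01': no prefix
  B='00' vs F='10': no prefix
  B='00' vs G='11': no prefix
  A='01' vs B='00': no prefix
  A='01' vs F='10': no prefix
  A='01' vs G='11': no prefix
  F='10' vs B='00': no prefix
  F='10' vs A='01': no prefix
  F='10' vs G='11': no prefix
  G='11' vs B='00': no prefix
  G='11' vs A='01': no prefix
  G='11' vs F='10': no prefix
No violation found over all pairs.

YES -- this is a valid prefix code. No codeword is a prefix of any other codeword.


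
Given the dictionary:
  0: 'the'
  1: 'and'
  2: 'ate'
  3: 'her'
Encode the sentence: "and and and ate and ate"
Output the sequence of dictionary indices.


Look up each word in the dictionary:
  'and' -> 1
  'and' -> 1
  'and' -> 1
  'ate' -> 2
  'and' -> 1
  'ate' -> 2

Encoded: [1, 1, 1, 2, 1, 2]


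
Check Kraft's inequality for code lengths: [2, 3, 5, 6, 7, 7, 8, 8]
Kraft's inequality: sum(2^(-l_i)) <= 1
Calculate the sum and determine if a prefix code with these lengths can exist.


Sum = 2^(-2) + 2^(-3) + 2^(-5) + 2^(-6) + 2^(-7) + 2^(-7) + 2^(-8) + 2^(-8)
    = 0.25 + 0.125 + 0.03125 + 0.015625 + 0.0078125 + 0.0078125 + 0.00390625 + 0.00390625
    = 114/256 = 0.4453125
Since 0.4453125 <= 1, Kraft's inequality IS satisfied.
A prefix code with these lengths CAN exist.

Kraft sum = 0.4453125. Satisfied.


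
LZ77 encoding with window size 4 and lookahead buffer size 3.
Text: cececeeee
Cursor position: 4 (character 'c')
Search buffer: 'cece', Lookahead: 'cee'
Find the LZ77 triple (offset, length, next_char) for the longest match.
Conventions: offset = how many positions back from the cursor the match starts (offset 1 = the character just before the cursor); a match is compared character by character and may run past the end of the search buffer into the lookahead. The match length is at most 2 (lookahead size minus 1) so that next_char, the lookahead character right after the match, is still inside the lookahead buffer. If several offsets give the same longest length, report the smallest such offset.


Try each offset into the search buffer:
  offset=1 (pos 3, char 'e'): match length 0
  offset=2 (pos 2, char 'c'): match length 2
  offset=3 (pos 1, char 'e'): match length 0
  offset=4 (pos 0, char 'c'): match length 2
Longest match has length 2, found at offsets 2, 4; take the smallest, offset 2.
next_char = character at position 4 + 2 = 6 -> 'e'

Best match: offset=2, length=2 (matching 'ce' starting at position 2)
LZ77 triple: (2, 2, 'e')


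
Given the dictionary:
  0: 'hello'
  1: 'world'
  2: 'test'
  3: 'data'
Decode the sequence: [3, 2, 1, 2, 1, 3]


Look up each index in the dictionary:
  3 -> 'data'
  2 -> 'test'
  1 -> 'world'
  2 -> 'test'
  1 -> 'world'
  3 -> 'data'

Decoded: "data test world test world data"


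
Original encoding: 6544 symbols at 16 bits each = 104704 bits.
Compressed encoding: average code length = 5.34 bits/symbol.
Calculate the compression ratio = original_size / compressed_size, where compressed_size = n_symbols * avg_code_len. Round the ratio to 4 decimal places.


original_size = n_symbols * orig_bits = 6544 * 16 = 104704 bits
compressed_size = n_symbols * avg_code_len = 6544 * 5.34 = 34944.96 bits
ratio = original_size / compressed_size = 104704 / 34944.96 = 2.9963

Compression ratio = 2.9963


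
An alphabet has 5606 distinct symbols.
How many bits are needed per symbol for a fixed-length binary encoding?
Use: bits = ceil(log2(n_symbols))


log2(5606) = 12.4528
Bracket: 2^12 = 4096 < 5606 <= 2^13 = 8192
So ceil(log2(5606)) = 13

bits = ceil(log2(5606)) = ceil(12.4528) = 13 bits


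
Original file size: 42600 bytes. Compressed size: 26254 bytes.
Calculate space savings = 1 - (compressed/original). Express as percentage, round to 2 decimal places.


ratio = compressed/original = 26254/42600 = 0.616291
savings = 1 - ratio = 1 - 0.616291 = 0.383709
as a percentage: 0.383709 * 100 = 38.37%

Space savings = 1 - 26254/42600 = 38.37%


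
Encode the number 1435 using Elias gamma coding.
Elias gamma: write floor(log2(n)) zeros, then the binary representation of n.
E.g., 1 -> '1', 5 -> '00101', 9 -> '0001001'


num_bits = floor(log2(1435)) + 1 = 11
leading_zeros = num_bits - 1 = 10
binary(1435) = 10110011011

Elias gamma(1435) = '0000000000' + '10110011011' = 000000000010110011011 (21 bits)


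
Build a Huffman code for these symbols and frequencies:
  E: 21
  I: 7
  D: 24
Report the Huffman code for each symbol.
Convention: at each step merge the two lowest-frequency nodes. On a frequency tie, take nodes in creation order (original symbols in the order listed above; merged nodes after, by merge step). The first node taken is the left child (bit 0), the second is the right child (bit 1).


Huffman tree construction:
Step 1: Merge I(7) + E(21) = 28
Step 2: Merge D(24) + (I+E)(28) = 52
Read each symbol's code off the tree from the root (left child = 0, right child = 1).

Codes:
  E: 11 (length 2)
  I: 10 (length 2)
  D: 0 (length 1)
Average code length: 80/52 = 1.5385 bits/symbol


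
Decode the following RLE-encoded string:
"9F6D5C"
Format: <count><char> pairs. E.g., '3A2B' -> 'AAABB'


Expanding each <count><char> pair:
  9F -> 'FFFFFFFFF'
  6D -> 'DDDDDD'
  5C -> 'CCCCC'

Decoded = FFFFFFFFFDDDDDDCCCCC


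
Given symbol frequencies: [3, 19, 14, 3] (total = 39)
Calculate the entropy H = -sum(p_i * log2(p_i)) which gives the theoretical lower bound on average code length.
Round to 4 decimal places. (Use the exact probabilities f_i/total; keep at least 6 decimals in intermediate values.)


Per-symbol terms -p_i * log2(p_i) with p_i = f_i/39:
  p = 3/39 = 0.076923: log2(p) = -3.700440, -p*log2(p) = 0.284649
  p = 19/39 = 0.487179: log2(p) = -1.037475, -p*log2(p) = 0.505436
  p = 14/39 = 0.358974: log2(p) = -1.478047, -p*log2(p) = 0.530581
  p = 3/39 = 0.076923: log2(p) = -3.700440, -p*log2(p) = 0.284649
H = 0.284649 + 0.505436 + 0.530581 + 0.284649 = 1.605315

H = 1.6053 bits/symbol


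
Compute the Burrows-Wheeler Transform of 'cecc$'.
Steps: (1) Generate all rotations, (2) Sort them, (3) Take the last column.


Rotations (sorted):
  0: $cecc -> last char: c
  1: c$cec -> last char: c
  2: cc$ce -> last char: e
  3: cecc$ -> last char: $
  4: ecc$c -> last char: c


BWT = cce$c


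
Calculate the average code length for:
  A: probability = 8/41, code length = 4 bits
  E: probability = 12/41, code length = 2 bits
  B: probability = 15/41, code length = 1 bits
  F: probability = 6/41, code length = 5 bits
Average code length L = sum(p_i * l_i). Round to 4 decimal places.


Weighted contributions p_i * l_i:
  A: (8/41) * 4 = 32/41
  E: (12/41) * 2 = 24/41
  B: (15/41) * 1 = 15/41
  F: (6/41) * 5 = 30/41
Sum = (32 + 24 + 15 + 30)/41 = 101/41

L = 101/41 = 2.4634 bits/symbol


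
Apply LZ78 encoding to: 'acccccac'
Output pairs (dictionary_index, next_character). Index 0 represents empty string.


LZ78 encoding steps:
Dictionary: {0: ''}
Step 1: w='' (idx 0), next='a' -> output (0, 'a'), add 'a' as idx 1
Step 2: w='' (idx 0), next='c' -> output (0, 'c'), add 'c' as idx 2
Step 3: w='c' (idx 2), next='c' -> output (2, 'c'), add 'cc' as idx 3
Step 4: w='cc' (idx 3), next='a' -> output (3, 'a'), add 'cca' as idx 4
Step 5: w='c' (idx 2), end of input -> output (2, '')


Encoded: [(0, 'a'), (0, 'c'), (2, 'c'), (3, 'a'), (2, '')]


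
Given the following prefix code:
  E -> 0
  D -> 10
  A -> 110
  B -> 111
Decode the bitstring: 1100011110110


Decoding step by step:
Bits 110 -> A
Bits 0 -> E
Bits 0 -> E
Bits 111 -> B
Bits 10 -> D
Bits 110 -> A


Decoded message: AEEBDA


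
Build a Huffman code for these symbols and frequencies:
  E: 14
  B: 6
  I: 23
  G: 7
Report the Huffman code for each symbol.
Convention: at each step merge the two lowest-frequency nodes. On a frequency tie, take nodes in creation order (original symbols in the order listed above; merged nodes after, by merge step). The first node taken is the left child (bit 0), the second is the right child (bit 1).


Huffman tree construction:
Step 1: Merge B(6) + G(7) = 13
Step 2: Merge (B+G)(13) + E(14) = 27
Step 3: Merge I(23) + ((B+G)+E)(27) = 50
Read each symbol's code off the tree from the root (left child = 0, right child = 1).

Codes:
  E: 11 (length 2)
  B: 100 (length 3)
  I: 0 (length 1)
  G: 101 (length 3)
Average code length: 90/50 = 1.8000 bits/symbol


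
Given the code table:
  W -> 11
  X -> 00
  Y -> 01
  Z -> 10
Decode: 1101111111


Decoding:
11 -> W
01 -> Y
11 -> W
11 -> W
11 -> W


Result: WYWWW


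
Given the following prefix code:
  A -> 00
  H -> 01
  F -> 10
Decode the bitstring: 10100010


Decoding step by step:
Bits 10 -> F
Bits 10 -> F
Bits 00 -> A
Bits 10 -> F


Decoded message: FFAF


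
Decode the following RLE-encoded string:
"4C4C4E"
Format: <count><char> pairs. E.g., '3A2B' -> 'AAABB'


Expanding each <count><char> pair:
  4C -> 'CCCC'
  4C -> 'CCCC'
  4E -> 'EEEE'

Decoded = CCCCCCCCEEEE


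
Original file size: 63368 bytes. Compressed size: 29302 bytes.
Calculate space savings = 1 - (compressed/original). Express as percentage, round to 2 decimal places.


ratio = compressed/original = 29302/63368 = 0.46241
savings = 1 - ratio = 1 - 0.46241 = 0.53759
as a percentage: 0.53759 * 100 = 53.76%

Space savings = 1 - 29302/63368 = 53.76%


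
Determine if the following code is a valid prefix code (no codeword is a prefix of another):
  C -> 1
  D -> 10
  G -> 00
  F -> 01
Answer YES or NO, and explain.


Checking each pair (does one codeword prefix another?):
  C='1' vs D='10': prefix -- VIOLATION

NO -- this is NOT a valid prefix code. C (1) is a prefix of D (10).


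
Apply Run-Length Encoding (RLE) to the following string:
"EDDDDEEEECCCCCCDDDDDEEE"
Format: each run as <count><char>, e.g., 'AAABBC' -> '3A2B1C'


Scanning runs left to right:
  i=0: run of 'E' x 1 -> '1E'
  i=1: run of 'D' x 4 -> '4D'
  i=5: run of 'E' x 4 -> '4E'
  i=9: run of 'C' x 6 -> '6C'
  i=15: run of 'D' x 5 -> '5D'
  i=20: run of 'E' x 3 -> '3E'

RLE = 1E4D4E6C5D3E


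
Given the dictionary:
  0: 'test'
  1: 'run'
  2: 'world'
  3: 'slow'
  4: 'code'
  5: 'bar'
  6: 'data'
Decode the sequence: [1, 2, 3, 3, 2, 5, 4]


Look up each index in the dictionary:
  1 -> 'run'
  2 -> 'world'
  3 -> 'slow'
  3 -> 'slow'
  2 -> 'world'
  5 -> 'bar'
  4 -> 'code'

Decoded: "run world slow slow world bar code"


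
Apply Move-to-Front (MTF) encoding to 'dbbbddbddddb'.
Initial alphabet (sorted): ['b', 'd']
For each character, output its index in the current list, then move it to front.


MTF encoding:
'd': index 1 in ['b', 'd'] -> ['d', 'b']
'b': index 1 in ['d', 'b'] -> ['b', 'd']
'b': index 0 in ['b', 'd'] -> ['b', 'd']
'b': index 0 in ['b', 'd'] -> ['b', 'd']
'd': index 1 in ['b', 'd'] -> ['d', 'b']
'd': index 0 in ['d', 'b'] -> ['d', 'b']
'b': index 1 in ['d', 'b'] -> ['b', 'd']
'd': index 1 in ['b', 'd'] -> ['d', 'b']
'd': index 0 in ['d', 'b'] -> ['d', 'b']
'd': index 0 in ['d', 'b'] -> ['d', 'b']
'd': index 0 in ['d', 'b'] -> ['d', 'b']
'b': index 1 in ['d', 'b'] -> ['b', 'd']


Output: [1, 1, 0, 0, 1, 0, 1, 1, 0, 0, 0, 1]


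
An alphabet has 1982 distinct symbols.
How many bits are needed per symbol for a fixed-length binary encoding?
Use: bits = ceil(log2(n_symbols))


log2(1982) = 10.9527
Bracket: 2^10 = 1024 < 1982 <= 2^11 = 2048
So ceil(log2(1982)) = 11

bits = ceil(log2(1982)) = ceil(10.9527) = 11 bits


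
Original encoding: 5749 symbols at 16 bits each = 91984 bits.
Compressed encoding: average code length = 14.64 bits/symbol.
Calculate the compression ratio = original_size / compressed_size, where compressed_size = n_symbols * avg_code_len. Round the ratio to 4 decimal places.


original_size = n_symbols * orig_bits = 5749 * 16 = 91984 bits
compressed_size = n_symbols * avg_code_len = 5749 * 14.64 = 84165.36 bits
ratio = original_size / compressed_size = 91984 / 84165.36 = 1.0929

Compression ratio = 1.0929


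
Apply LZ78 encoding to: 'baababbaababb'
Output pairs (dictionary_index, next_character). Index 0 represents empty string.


LZ78 encoding steps:
Dictionary: {0: ''}
Step 1: w='' (idx 0), next='b' -> output (0, 'b'), add 'b' as idx 1
Step 2: w='' (idx 0), next='a' -> output (0, 'a'), add 'a' as idx 2
Step 3: w='a' (idx 2), next='b' -> output (2, 'b'), add 'ab' as idx 3
Step 4: w='ab' (idx 3), next='b' -> output (3, 'b'), add 'abb' as idx 4
Step 5: w='a' (idx 2), next='a' -> output (2, 'a'), add 'aa' as idx 5
Step 6: w='b' (idx 1), next='a' -> output (1, 'a'), add 'ba' as idx 6
Step 7: w='b' (idx 1), next='b' -> output (1, 'b'), add 'bb' as idx 7


Encoded: [(0, 'b'), (0, 'a'), (2, 'b'), (3, 'b'), (2, 'a'), (1, 'a'), (1, 'b')]


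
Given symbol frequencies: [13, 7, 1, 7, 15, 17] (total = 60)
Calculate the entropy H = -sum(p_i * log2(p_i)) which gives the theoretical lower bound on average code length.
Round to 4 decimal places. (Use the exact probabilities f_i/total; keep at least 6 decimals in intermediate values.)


Per-symbol terms -p_i * log2(p_i) with p_i = f_i/60:
  p = 13/60 = 0.216667: log2(p) = -2.206451, -p*log2(p) = 0.478064
  p = 7/60 = 0.116667: log2(p) = -3.099536, -p*log2(p) = 0.361612
  p = 1/60 = 0.016667: log2(p) = -5.906891, -p*log2(p) = 0.098448
  p = 7/60 = 0.116667: log2(p) = -3.099536, -p*log2(p) = 0.361612
  p = 15/60 = 0.250000: log2(p) = -2.000000, -p*log2(p) = 0.500000
  p = 17/60 = 0.283333: log2(p) = -1.819428, -p*log2(p) = 0.515505
H = 0.478064 + 0.361612 + 0.098448 + 0.361612 + 0.500000 + 0.515505 = 2.315241

H = 2.3152 bits/symbol


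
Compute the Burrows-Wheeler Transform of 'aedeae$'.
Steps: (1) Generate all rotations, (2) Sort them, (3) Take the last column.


Rotations (sorted):
  0: $aedeae -> last char: e
  1: ae$aede -> last char: e
  2: aedeae$ -> last char: $
  3: deae$ae -> last char: e
  4: e$aedea -> last char: a
  5: eae$aed -> last char: d
  6: edeae$a -> last char: a


BWT = ee$eada


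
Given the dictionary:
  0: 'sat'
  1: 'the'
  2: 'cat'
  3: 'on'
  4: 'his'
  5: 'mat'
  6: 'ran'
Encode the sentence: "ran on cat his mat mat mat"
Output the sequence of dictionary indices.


Look up each word in the dictionary:
  'ran' -> 6
  'on' -> 3
  'cat' -> 2
  'his' -> 4
  'mat' -> 5
  'mat' -> 5
  'mat' -> 5

Encoded: [6, 3, 2, 4, 5, 5, 5]


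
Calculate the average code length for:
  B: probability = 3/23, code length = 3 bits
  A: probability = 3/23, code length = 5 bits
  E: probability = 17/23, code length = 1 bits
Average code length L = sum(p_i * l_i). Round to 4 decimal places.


Weighted contributions p_i * l_i:
  B: (3/23) * 3 = 9/23
  A: (3/23) * 5 = 15/23
  E: (17/23) * 1 = 17/23
Sum = (9 + 15 + 17)/23 = 41/23

L = 41/23 = 1.7826 bits/symbol


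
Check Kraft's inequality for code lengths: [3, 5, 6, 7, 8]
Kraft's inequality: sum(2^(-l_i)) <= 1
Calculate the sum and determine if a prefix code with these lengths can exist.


Sum = 2^(-3) + 2^(-5) + 2^(-6) + 2^(-7) + 2^(-8)
    = 0.125 + 0.03125 + 0.015625 + 0.0078125 + 0.00390625
    = 47/256 = 0.18359375
Since 0.18359375 <= 1, Kraft's inequality IS satisfied.
A prefix code with these lengths CAN exist.

Kraft sum = 0.18359375. Satisfied.


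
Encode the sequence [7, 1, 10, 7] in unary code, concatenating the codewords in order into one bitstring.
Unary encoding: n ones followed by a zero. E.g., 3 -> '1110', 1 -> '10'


Encode each number as n ones followed by a terminating 0:
  7 -> 11111110 (8 bits)
  1 -> 10 (2 bits)
  10 -> 11111111110 (11 bits)
  7 -> 11111110 (8 bits)
Total length = 8 + 2 + 11 + 8 = 29 bits.

Unary([7, 1, 10, 7]) = 11111110101111111111011111110 (29 bits)


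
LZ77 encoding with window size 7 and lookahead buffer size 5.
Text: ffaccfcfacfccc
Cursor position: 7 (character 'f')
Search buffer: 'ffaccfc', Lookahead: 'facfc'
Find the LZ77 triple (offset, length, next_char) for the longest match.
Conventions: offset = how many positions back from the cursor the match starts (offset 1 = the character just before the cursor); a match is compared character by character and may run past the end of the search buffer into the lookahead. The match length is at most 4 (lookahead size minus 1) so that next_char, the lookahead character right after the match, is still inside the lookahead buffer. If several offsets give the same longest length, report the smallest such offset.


Try each offset into the search buffer:
  offset=1 (pos 6, char 'c'): match length 0
  offset=2 (pos 5, char 'f'): match length 1
  offset=3 (pos 4, char 'c'): match length 0
  offset=4 (pos 3, char 'c'): match length 0
  offset=5 (pos 2, char 'a'): match length 0
  offset=6 (pos 1, char 'f'): match length 3
  offset=7 (pos 0, char 'f'): match length 1
Longest match has length 3 at offset 6.
next_char = character at position 7 + 3 = 10 -> 'f'

Best match: offset=6, length=3 (matching 'fac' starting at position 1)
LZ77 triple: (6, 3, 'f')


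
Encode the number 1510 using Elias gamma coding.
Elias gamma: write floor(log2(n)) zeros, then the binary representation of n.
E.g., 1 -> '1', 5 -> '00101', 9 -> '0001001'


num_bits = floor(log2(1510)) + 1 = 11
leading_zeros = num_bits - 1 = 10
binary(1510) = 10111100110

Elias gamma(1510) = '0000000000' + '10111100110' = 000000000010111100110 (21 bits)


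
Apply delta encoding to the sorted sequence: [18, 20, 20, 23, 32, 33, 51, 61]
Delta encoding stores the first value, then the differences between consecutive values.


First value: 18
Deltas:
  20 - 18 = 2
  20 - 20 = 0
  23 - 20 = 3
  32 - 23 = 9
  33 - 32 = 1
  51 - 33 = 18
  61 - 51 = 10


Delta encoded: [18, 2, 0, 3, 9, 1, 18, 10]


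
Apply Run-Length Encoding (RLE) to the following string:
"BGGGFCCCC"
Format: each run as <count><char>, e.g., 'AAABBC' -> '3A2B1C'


Scanning runs left to right:
  i=0: run of 'B' x 1 -> '1B'
  i=1: run of 'G' x 3 -> '3G'
  i=4: run of 'F' x 1 -> '1F'
  i=5: run of 'C' x 4 -> '4C'

RLE = 1B3G1F4C


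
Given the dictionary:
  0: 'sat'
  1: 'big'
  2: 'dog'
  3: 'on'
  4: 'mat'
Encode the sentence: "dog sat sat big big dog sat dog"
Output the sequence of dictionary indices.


Look up each word in the dictionary:
  'dog' -> 2
  'sat' -> 0
  'sat' -> 0
  'big' -> 1
  'big' -> 1
  'dog' -> 2
  'sat' -> 0
  'dog' -> 2

Encoded: [2, 0, 0, 1, 1, 2, 0, 2]


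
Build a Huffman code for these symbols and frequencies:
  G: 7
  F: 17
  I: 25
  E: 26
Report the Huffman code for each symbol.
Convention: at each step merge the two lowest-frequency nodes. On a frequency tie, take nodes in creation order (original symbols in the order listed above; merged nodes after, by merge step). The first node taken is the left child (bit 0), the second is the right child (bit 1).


Huffman tree construction:
Step 1: Merge G(7) + F(17) = 24
Step 2: Merge (G+F)(24) + I(25) = 49
Step 3: Merge E(26) + ((G+F)+I)(49) = 75
Read each symbol's code off the tree from the root (left child = 0, right child = 1).

Codes:
  G: 100 (length 3)
  F: 101 (length 3)
  I: 11 (length 2)
  E: 0 (length 1)
Average code length: 148/75 = 1.9733 bits/symbol


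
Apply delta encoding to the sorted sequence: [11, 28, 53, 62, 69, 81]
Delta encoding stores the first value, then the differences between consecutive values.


First value: 11
Deltas:
  28 - 11 = 17
  53 - 28 = 25
  62 - 53 = 9
  69 - 62 = 7
  81 - 69 = 12


Delta encoded: [11, 17, 25, 9, 7, 12]


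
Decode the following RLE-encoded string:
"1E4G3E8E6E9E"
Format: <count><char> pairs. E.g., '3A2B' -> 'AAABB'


Expanding each <count><char> pair:
  1E -> 'E'
  4G -> 'GGGG'
  3E -> 'EEE'
  8E -> 'EEEEEEEE'
  6E -> 'EEEEEE'
  9E -> 'EEEEEEEEE'

Decoded = EGGGGEEEEEEEEEEEEEEEEEEEEEEEEEE


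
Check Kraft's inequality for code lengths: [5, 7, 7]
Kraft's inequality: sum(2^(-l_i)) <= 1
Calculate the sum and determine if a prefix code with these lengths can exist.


Sum = 2^(-5) + 2^(-7) + 2^(-7)
    = 0.03125 + 0.0078125 + 0.0078125
    = 6/128 = 0.046875
Since 0.046875 <= 1, Kraft's inequality IS satisfied.
A prefix code with these lengths CAN exist.

Kraft sum = 0.046875. Satisfied.


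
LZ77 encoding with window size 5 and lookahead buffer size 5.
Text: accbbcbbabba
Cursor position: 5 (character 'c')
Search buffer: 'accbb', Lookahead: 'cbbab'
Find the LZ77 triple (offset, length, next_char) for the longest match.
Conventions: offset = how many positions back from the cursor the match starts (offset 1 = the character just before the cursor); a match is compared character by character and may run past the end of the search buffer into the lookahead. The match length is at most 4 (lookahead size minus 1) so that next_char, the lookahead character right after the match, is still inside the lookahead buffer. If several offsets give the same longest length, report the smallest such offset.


Try each offset into the search buffer:
  offset=1 (pos 4, char 'b'): match length 0
  offset=2 (pos 3, char 'b'): match length 0
  offset=3 (pos 2, char 'c'): match length 3
  offset=4 (pos 1, char 'c'): match length 1
  offset=5 (pos 0, char 'a'): match length 0
Longest match has length 3 at offset 3.
next_char = character at position 5 + 3 = 8 -> 'a'

Best match: offset=3, length=3 (matching 'cbb' starting at position 2)
LZ77 triple: (3, 3, 'a')


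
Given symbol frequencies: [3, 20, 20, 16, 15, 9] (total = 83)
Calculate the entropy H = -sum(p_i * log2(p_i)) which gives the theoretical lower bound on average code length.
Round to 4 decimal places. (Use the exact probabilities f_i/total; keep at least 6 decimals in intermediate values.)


Per-symbol terms -p_i * log2(p_i) with p_i = f_i/83:
  p = 3/83 = 0.036145: log2(p) = -4.790077, -p*log2(p) = 0.173135
  p = 20/83 = 0.240964: log2(p) = -2.053111, -p*log2(p) = 0.494726
  p = 20/83 = 0.240964: log2(p) = -2.053111, -p*log2(p) = 0.494726
  p = 16/83 = 0.192771: log2(p) = -2.375039, -p*log2(p) = 0.457839
  p = 15/83 = 0.180723: log2(p) = -2.468149, -p*log2(p) = 0.446051
  p = 9/83 = 0.108434: log2(p) = -3.205114, -p*log2(p) = 0.347543
H = 0.173135 + 0.494726 + 0.494726 + 0.457839 + 0.446051 + 0.347543 = 2.414020

H = 2.414 bits/symbol


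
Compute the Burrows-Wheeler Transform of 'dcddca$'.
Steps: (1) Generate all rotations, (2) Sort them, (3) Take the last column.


Rotations (sorted):
  0: $dcddca -> last char: a
  1: a$dcddc -> last char: c
  2: ca$dcdd -> last char: d
  3: cddca$d -> last char: d
  4: dca$dcd -> last char: d
  5: dcddca$ -> last char: $
  6: ddca$dc -> last char: c


BWT = acddd$c


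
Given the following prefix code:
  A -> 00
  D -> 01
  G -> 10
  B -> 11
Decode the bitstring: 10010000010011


Decoding step by step:
Bits 10 -> G
Bits 01 -> D
Bits 00 -> A
Bits 00 -> A
Bits 01 -> D
Bits 00 -> A
Bits 11 -> B


Decoded message: GDAADAB


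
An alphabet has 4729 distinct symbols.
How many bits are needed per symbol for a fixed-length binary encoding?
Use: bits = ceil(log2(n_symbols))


log2(4729) = 12.2073
Bracket: 2^12 = 4096 < 4729 <= 2^13 = 8192
So ceil(log2(4729)) = 13

bits = ceil(log2(4729)) = ceil(12.2073) = 13 bits


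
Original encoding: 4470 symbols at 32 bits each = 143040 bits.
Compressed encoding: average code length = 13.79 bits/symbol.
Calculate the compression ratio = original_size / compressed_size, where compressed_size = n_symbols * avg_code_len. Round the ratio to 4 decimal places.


original_size = n_symbols * orig_bits = 4470 * 32 = 143040 bits
compressed_size = n_symbols * avg_code_len = 4470 * 13.79 = 61641.3 bits
ratio = original_size / compressed_size = 143040 / 61641.3 = 2.3205

Compression ratio = 2.3205


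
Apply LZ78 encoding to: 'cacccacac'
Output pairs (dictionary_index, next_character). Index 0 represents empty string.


LZ78 encoding steps:
Dictionary: {0: ''}
Step 1: w='' (idx 0), next='c' -> output (0, 'c'), add 'c' as idx 1
Step 2: w='' (idx 0), next='a' -> output (0, 'a'), add 'a' as idx 2
Step 3: w='c' (idx 1), next='c' -> output (1, 'c'), add 'cc' as idx 3
Step 4: w='c' (idx 1), next='a' -> output (1, 'a'), add 'ca' as idx 4
Step 5: w='ca' (idx 4), next='c' -> output (4, 'c'), add 'cac' as idx 5


Encoded: [(0, 'c'), (0, 'a'), (1, 'c'), (1, 'a'), (4, 'c')]


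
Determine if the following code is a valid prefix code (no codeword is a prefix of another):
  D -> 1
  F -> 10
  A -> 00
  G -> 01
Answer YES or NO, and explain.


Checking each pair (does one codeword prefix another?):
  D='1' vs F='10': prefix -- VIOLATION

NO -- this is NOT a valid prefix code. D (1) is a prefix of F (10).


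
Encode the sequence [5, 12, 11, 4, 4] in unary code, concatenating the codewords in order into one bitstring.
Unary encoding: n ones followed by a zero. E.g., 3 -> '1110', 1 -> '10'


Encode each number as n ones followed by a terminating 0:
  5 -> 111110 (6 bits)
  12 -> 1111111111110 (13 bits)
  11 -> 111111111110 (12 bits)
  4 -> 11110 (5 bits)
  4 -> 11110 (5 bits)
Total length = 6 + 13 + 12 + 5 + 5 = 41 bits.

Unary([5, 12, 11, 4, 4]) = 11111011111111111101111111111101111011110 (41 bits)


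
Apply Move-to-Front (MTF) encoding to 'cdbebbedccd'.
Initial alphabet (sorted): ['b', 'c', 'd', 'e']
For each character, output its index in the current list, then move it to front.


MTF encoding:
'c': index 1 in ['b', 'c', 'd', 'e'] -> ['c', 'b', 'd', 'e']
'd': index 2 in ['c', 'b', 'd', 'e'] -> ['d', 'c', 'b', 'e']
'b': index 2 in ['d', 'c', 'b', 'e'] -> ['b', 'd', 'c', 'e']
'e': index 3 in ['b', 'd', 'c', 'e'] -> ['e', 'b', 'd', 'c']
'b': index 1 in ['e', 'b', 'd', 'c'] -> ['b', 'e', 'd', 'c']
'b': index 0 in ['b', 'e', 'd', 'c'] -> ['b', 'e', 'd', 'c']
'e': index 1 in ['b', 'e', 'd', 'c'] -> ['e', 'b', 'd', 'c']
'd': index 2 in ['e', 'b', 'd', 'c'] -> ['d', 'e', 'b', 'c']
'c': index 3 in ['d', 'e', 'b', 'c'] -> ['c', 'd', 'e', 'b']
'c': index 0 in ['c', 'd', 'e', 'b'] -> ['c', 'd', 'e', 'b']
'd': index 1 in ['c', 'd', 'e', 'b'] -> ['d', 'c', 'e', 'b']


Output: [1, 2, 2, 3, 1, 0, 1, 2, 3, 0, 1]


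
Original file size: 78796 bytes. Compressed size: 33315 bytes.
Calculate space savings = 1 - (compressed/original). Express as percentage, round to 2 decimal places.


ratio = compressed/original = 33315/78796 = 0.422801
savings = 1 - ratio = 1 - 0.422801 = 0.577199
as a percentage: 0.577199 * 100 = 57.72%

Space savings = 1 - 33315/78796 = 57.72%


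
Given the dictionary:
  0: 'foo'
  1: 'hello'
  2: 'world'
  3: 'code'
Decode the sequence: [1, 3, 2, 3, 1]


Look up each index in the dictionary:
  1 -> 'hello'
  3 -> 'code'
  2 -> 'world'
  3 -> 'code'
  1 -> 'hello'

Decoded: "hello code world code hello"


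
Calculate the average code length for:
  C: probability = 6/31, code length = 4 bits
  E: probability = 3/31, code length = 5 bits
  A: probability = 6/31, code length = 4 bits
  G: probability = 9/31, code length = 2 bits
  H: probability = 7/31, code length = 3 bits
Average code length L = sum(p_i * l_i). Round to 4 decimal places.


Weighted contributions p_i * l_i:
  C: (6/31) * 4 = 24/31
  E: (3/31) * 5 = 15/31
  A: (6/31) * 4 = 24/31
  G: (9/31) * 2 = 18/31
  H: (7/31) * 3 = 21/31
Sum = (24 + 15 + 24 + 18 + 21)/31 = 102/31

L = 102/31 = 3.2903 bits/symbol


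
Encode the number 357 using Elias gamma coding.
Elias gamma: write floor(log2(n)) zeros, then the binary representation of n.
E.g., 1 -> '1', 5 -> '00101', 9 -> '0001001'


num_bits = floor(log2(357)) + 1 = 9
leading_zeros = num_bits - 1 = 8
binary(357) = 101100101

Elias gamma(357) = '00000000' + '101100101' = 00000000101100101 (17 bits)


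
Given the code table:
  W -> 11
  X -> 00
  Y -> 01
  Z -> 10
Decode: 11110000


Decoding:
11 -> W
11 -> W
00 -> X
00 -> X


Result: WWXX


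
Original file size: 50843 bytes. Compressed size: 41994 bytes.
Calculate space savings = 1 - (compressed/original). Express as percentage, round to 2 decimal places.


ratio = compressed/original = 41994/50843 = 0.825954
savings = 1 - ratio = 1 - 0.825954 = 0.174046
as a percentage: 0.174046 * 100 = 17.4%

Space savings = 1 - 41994/50843 = 17.4%


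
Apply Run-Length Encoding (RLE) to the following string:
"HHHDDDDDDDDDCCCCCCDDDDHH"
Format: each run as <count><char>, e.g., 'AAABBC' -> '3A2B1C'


Scanning runs left to right:
  i=0: run of 'H' x 3 -> '3H'
  i=3: run of 'D' x 9 -> '9D'
  i=12: run of 'C' x 6 -> '6C'
  i=18: run of 'D' x 4 -> '4D'
  i=22: run of 'H' x 2 -> '2H'

RLE = 3H9D6C4D2H


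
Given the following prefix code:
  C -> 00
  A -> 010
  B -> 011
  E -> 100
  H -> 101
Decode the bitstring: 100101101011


Decoding step by step:
Bits 100 -> E
Bits 101 -> H
Bits 101 -> H
Bits 011 -> B


Decoded message: EHHB


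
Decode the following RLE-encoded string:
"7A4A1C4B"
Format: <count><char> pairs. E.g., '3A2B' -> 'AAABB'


Expanding each <count><char> pair:
  7A -> 'AAAAAAA'
  4A -> 'AAAA'
  1C -> 'C'
  4B -> 'BBBB'

Decoded = AAAAAAAAAAACBBBB


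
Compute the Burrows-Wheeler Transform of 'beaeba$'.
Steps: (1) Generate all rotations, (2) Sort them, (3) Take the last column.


Rotations (sorted):
  0: $beaeba -> last char: a
  1: a$beaeb -> last char: b
  2: aeba$be -> last char: e
  3: ba$beae -> last char: e
  4: beaeba$ -> last char: $
  5: eaeba$b -> last char: b
  6: eba$bea -> last char: a


BWT = abee$ba


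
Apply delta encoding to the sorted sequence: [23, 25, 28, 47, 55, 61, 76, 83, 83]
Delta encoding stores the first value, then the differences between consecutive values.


First value: 23
Deltas:
  25 - 23 = 2
  28 - 25 = 3
  47 - 28 = 19
  55 - 47 = 8
  61 - 55 = 6
  76 - 61 = 15
  83 - 76 = 7
  83 - 83 = 0


Delta encoded: [23, 2, 3, 19, 8, 6, 15, 7, 0]


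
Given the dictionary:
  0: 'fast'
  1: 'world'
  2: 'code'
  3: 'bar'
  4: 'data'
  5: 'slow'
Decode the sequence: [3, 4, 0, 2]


Look up each index in the dictionary:
  3 -> 'bar'
  4 -> 'data'
  0 -> 'fast'
  2 -> 'code'

Decoded: "bar data fast code"


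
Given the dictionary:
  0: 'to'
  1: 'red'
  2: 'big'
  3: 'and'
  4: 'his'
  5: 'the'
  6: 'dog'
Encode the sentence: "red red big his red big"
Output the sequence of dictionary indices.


Look up each word in the dictionary:
  'red' -> 1
  'red' -> 1
  'big' -> 2
  'his' -> 4
  'red' -> 1
  'big' -> 2

Encoded: [1, 1, 2, 4, 1, 2]
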